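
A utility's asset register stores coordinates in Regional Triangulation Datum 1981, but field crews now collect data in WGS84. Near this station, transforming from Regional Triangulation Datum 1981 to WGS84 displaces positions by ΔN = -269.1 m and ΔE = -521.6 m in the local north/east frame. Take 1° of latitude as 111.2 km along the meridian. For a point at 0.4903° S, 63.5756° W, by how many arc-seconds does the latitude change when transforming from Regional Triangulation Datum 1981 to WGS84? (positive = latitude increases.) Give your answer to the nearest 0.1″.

Δφ = -8.7″

1° of latitude = 111.2 km, so Δφ = -269.1 / 111200 = -0.0024200° = -8.712″.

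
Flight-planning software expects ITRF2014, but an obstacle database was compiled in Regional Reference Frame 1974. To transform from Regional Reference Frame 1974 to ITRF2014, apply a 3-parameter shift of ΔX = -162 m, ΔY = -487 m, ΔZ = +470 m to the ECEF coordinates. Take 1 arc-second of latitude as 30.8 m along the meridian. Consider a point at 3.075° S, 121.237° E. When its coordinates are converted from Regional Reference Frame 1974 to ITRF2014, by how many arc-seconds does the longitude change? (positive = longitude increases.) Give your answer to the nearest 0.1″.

Δλ = 12.7″

sin φ = -0.053643, cos φ = 0.998560, sin λ = 0.855030, cos λ = -0.518579.
East component: ΔE = −sin λ·ΔX + cos λ·ΔY = −(0.855030)(-162) + (-0.518579)(-487) = 391.06 m.
1° of latitude spans 3600 × 30.80 = 110880 m; at latitude φ, 1° of longitude spans that × cos φ = 110720.4 m, so Δλ = 391.06 / 110720.4 × 3600 = 12.715″.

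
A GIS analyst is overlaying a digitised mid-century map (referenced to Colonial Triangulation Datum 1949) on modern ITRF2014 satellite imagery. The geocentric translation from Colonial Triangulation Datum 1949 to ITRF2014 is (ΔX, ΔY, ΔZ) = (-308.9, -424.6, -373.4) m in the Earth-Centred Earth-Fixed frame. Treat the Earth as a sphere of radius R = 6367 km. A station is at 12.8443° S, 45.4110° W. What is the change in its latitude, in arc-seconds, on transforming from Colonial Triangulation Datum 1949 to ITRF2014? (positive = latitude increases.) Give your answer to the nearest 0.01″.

sin φ = -0.222302, cos φ = 0.974978, sin λ = -0.712161, cos λ = 0.702016.
North component: ΔN = −sin φ cos λ·ΔX − sin φ sin λ·ΔY + cos φ·ΔZ = −(-0.222302)(0.702016)(-308.9) − (-0.222302)(-0.712161)(-424.6) + (0.974978)(-373.4) = -345.04 m.
1° of latitude spans πR/180 = 111125 m, so Δφ = -345.04 / 111125 × 3600 = -11.178″.

Δφ = -11.18″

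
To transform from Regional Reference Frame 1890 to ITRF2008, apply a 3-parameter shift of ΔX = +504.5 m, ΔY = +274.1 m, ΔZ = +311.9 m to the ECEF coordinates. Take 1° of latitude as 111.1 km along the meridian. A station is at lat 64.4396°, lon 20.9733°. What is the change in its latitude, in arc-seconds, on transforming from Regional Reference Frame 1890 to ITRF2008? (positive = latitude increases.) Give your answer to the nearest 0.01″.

sin φ = 0.902131, cos φ = 0.431462, sin λ = 0.357933, cos λ = 0.933747.
North component: ΔN = −sin φ cos λ·ΔX − sin φ sin λ·ΔY + cos φ·ΔZ = −(0.902131)(0.933747)(504.5) − (0.902131)(0.357933)(274.1) + (0.431462)(311.9) = -378.91 m.
1° of latitude spans 111100 m, so Δφ = -378.91 / 111100 × 3600 = -12.278″.

Δφ = -12.28″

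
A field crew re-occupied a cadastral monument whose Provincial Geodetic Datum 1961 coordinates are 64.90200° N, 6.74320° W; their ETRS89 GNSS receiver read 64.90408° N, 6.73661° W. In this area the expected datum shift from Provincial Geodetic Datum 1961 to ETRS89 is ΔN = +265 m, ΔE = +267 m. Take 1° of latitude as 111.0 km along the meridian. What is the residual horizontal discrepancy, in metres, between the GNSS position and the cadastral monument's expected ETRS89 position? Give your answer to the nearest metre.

55 m

Observed coordinate differences: Δφ = +0.00208°, Δλ = +0.00659°.
Converting to metres (1° lat = 111000 m, cos φ = 0.424168): observed ΔN = 230.9 m, observed ΔE = 310.3 m.
Subtracting the expected shift leaves a residual of 230.9 − (265) = -34.1 m north and 310.3 − (267) = 43.3 m east.
Residual distance = √((-34.1)² + 43.3²) = 55.1 m.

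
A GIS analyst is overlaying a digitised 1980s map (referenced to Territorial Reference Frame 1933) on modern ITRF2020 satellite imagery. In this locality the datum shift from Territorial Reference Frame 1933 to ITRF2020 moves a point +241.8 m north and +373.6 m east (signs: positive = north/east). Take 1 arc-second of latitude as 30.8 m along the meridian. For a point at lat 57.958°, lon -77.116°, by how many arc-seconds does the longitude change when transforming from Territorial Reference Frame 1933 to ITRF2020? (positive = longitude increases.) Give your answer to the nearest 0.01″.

Δλ = 22.86″

At latitude 57.958°, cos φ = 0.530541.
1″ of longitude at this latitude = 30.80 × cos φ = 16.3407 m, so Δλ = 373.6 / 16.3407 = 22.863″.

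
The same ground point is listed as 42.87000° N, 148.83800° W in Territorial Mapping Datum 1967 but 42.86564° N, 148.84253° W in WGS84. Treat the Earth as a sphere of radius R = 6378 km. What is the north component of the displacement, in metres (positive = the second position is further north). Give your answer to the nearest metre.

ΔN = -485 m

Δφ = 42.86564° − 42.87000° = -0.00436°; Δλ = -148.84253° − -148.83800° = -0.00453°.
1° along a meridian = πR/180 = 111317 m.
ΔN = Δφ × 111317 = -485.3 m; ΔE = Δλ × 111317 × cos(42.87000°) = -0.00453 × 111317 × 0.732899 = -369.6 m.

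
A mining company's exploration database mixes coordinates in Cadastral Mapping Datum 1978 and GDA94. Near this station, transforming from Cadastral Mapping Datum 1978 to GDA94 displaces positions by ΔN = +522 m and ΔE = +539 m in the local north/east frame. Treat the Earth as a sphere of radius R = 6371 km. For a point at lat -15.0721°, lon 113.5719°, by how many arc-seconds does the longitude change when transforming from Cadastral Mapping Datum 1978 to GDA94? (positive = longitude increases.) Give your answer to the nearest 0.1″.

Δλ = 18.1″

At latitude -15.0721°, cos φ = 0.965599.
One radian of longitude at latitude φ spans R cos φ, so Δλ = ΔE / (R cos φ) = 539.0 / (6371000 × 0.965599) = 8.7616e-05 rad = 18.072″.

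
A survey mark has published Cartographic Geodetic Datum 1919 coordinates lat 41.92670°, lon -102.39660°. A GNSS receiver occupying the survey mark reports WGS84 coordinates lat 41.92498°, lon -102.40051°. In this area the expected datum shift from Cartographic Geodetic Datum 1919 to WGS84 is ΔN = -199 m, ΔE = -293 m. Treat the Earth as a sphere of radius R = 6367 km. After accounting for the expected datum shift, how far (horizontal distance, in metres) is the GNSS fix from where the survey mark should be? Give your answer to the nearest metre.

Observed coordinate differences: Δφ = -0.00172°, Δλ = -0.00391°.
Converting to metres (1° lat = 111125 m, cos φ = 0.744000): observed ΔN = -191.1 m, observed ΔE = -323.3 m.
Subtracting the expected shift leaves a residual of -191.1 − (-199) = 7.9 m north and -323.3 − (-293) = -30.3 m east.
Residual distance = √(7.9² + (-30.3)²) = 31.3 m.

31 m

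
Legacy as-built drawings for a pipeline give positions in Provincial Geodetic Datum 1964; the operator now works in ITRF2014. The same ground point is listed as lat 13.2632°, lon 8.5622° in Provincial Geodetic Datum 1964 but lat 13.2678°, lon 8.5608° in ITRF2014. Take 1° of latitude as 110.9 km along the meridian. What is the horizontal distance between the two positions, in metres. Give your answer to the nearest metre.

Δφ = 13.2678° − 13.2632° = +0.0046°; Δλ = 8.5608° − 8.5622° = -0.0014°.
ΔN = Δφ × 110900 = 510.1 m; ΔE = Δλ × 110900 × cos(13.2632°) = -0.0014 × 110900 × 0.973326 = -151.1 m.
Distance = √(ΔE² + ΔN²) = √((-151.1)² + 510.1²) = 532.1 m.

532 m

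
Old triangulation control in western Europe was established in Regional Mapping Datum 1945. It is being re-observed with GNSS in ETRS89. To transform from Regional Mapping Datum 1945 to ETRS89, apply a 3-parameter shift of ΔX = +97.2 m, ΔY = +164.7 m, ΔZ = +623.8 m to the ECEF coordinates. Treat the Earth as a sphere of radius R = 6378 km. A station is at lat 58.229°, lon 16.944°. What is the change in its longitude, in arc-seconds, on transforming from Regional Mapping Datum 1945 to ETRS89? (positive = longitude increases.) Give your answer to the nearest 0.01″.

sin φ = 0.850159, cos φ = 0.526526, sin λ = 0.291437, cos λ = 0.956590.
East component: ΔE = −sin λ·ΔX + cos λ·ΔY = −(0.291437)(97.2) + (0.956590)(164.7) = 129.22 m.
1° of latitude spans πR/180 = 111317 m; at latitude φ, 1° of longitude spans that × cos φ = 58611.3 m, so Δλ = 129.22 / 58611.3 × 3600 = 7.937″.

Δλ = 7.94″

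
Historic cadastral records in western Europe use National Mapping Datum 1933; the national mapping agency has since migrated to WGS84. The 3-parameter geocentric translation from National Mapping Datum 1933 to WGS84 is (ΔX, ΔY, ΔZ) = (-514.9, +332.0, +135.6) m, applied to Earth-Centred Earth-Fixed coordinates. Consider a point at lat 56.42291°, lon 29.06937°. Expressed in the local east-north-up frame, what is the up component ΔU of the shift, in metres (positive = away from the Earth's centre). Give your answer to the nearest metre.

ΔU = -47 m

At φ = 56.42291°, λ = 29.06937°: sin φ = 0.833142, cos φ = 0.553058, sin λ = 0.485868, cos λ = 0.874032.
ΔU = cos φ cos λ·ΔX + cos φ sin λ·ΔY + sin φ·ΔZ = (0.553058)(0.874032)(-514.9) + (0.553058)(0.485868)(332.0) + (0.833142)(135.6) = -46.71 m.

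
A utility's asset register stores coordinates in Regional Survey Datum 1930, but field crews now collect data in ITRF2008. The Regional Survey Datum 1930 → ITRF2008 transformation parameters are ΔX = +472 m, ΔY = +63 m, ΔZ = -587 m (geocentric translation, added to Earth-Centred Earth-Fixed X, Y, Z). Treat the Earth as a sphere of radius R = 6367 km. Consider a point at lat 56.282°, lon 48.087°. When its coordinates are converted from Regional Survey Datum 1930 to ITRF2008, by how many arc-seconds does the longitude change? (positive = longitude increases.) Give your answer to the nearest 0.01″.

Δλ = -18.04″

sin φ = 0.831780, cos φ = 0.555106, sin λ = 0.744160, cos λ = 0.668001.
East component: ΔE = −sin λ·ΔX + cos λ·ΔY = −(0.744160)(472) + (0.668001)(63) = -309.16 m.
1° of latitude spans πR/180 = 111125 m; at latitude φ, 1° of longitude spans that × cos φ = 61686.2 m, so Δλ = -309.16 / 61686.2 × 3600 = -18.043″.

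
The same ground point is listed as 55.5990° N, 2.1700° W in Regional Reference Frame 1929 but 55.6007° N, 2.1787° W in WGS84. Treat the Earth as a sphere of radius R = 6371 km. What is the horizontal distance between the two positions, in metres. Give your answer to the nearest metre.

578 m

Δφ = 55.6007° − 55.5990° = +0.0017°; Δλ = -2.1787° − -2.1700° = -0.0087°.
1° along a meridian = πR/180 = 111195 m.
ΔN = Δφ × 111195 = 189.0 m; ΔE = Δλ × 111195 × cos(55.5990°) = -0.0087 × 111195 × 0.564981 = -546.6 m.
Distance = √(ΔE² + ΔN²) = √((-546.6)² + 189.0²) = 578.3 m.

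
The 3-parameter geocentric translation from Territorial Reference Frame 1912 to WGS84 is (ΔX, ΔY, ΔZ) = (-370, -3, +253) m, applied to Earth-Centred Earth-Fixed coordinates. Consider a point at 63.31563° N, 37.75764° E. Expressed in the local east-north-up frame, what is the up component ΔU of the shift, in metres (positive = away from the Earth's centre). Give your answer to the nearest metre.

The local up (radial) axis is (cos φ cos λ, cos φ sin λ, sin φ), giving ΔU = -131.366 − 0.825 + 226.054 = 93.86 m.

ΔU = 94 m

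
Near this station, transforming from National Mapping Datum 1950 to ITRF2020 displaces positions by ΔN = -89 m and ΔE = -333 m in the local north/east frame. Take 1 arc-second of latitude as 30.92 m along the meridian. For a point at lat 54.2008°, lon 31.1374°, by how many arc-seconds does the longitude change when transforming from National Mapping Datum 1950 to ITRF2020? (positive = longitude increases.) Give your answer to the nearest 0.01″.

Δλ = -18.41″

At latitude 54.2008°, cos φ = 0.584946.
1″ of longitude at this latitude = 30.92 × cos φ = 18.0865 m, so Δλ = -333.0 / 18.0865 = -18.411″.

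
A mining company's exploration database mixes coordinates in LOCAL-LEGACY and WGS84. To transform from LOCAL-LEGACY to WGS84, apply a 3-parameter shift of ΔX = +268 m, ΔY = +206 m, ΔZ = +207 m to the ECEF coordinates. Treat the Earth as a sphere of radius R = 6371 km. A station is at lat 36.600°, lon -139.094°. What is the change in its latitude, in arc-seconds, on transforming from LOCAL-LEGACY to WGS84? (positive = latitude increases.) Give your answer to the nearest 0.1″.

sin φ = 0.596225, cos φ = 0.802817, sin λ = -0.654820, cos λ = -0.755785.
North component: ΔN = −sin φ cos λ·ΔX − sin φ sin λ·ΔY + cos φ·ΔZ = −(0.596225)(-0.755785)(268) − (0.596225)(-0.654820)(206) + (0.802817)(207) = 367.38 m.
1° of latitude spans πR/180 = 111195 m, so Δφ = 367.38 / 111195 × 3600 = 11.894″.

Δφ = 11.9″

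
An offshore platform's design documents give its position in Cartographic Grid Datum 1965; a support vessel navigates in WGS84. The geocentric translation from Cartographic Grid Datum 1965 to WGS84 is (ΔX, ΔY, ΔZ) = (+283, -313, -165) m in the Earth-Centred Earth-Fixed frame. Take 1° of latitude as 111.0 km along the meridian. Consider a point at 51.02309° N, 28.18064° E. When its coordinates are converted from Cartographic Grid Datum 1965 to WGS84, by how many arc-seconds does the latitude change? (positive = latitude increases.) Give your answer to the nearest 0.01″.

Δφ = -5.93″

sin φ = 0.777400, cos φ = 0.629007, sin λ = 0.472253, cos λ = 0.881463.
North component: ΔN = −sin φ cos λ·ΔX − sin φ sin λ·ΔY + cos φ·ΔZ = −(0.777400)(0.881463)(283) − (0.777400)(0.472253)(-313) + (0.629007)(-165) = -182.80 m.
1° of latitude spans 111000 m, so Δφ = -182.80 / 111000 × 3600 = -5.929″.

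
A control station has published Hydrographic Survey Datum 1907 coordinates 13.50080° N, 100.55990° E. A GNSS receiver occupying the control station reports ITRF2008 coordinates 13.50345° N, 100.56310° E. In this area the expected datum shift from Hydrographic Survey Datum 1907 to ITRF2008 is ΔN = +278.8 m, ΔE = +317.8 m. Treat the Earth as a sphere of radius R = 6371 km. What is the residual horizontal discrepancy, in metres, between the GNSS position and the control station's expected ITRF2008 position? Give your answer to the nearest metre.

32 m

Observed coordinate differences: Δφ = +0.00265°, Δλ = +0.00320°.
Converting to metres (1° lat = 111195 m, cos φ = 0.972367): observed ΔN = 294.7 m, observed ΔE = 346.0 m.
Subtracting the expected shift leaves a residual of 294.7 − (278.8) = 15.9 m north and 346.0 − (317.8) = 28.2 m east.
Residual distance = √(15.9² + 28.2²) = 32.3 m.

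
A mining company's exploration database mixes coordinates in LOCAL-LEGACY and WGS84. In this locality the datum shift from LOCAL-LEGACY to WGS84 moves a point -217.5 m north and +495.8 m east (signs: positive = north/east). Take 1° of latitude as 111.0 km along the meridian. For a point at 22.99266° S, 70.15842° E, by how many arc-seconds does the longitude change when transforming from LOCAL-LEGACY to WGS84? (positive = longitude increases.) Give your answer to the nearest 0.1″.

Δλ = 17.5″

At latitude -22.99266°, cos φ = 0.920555.
1° of longitude at this latitude = 111.0 × cos φ = 102.18 km, so Δλ = 495.8 / 102181.6 = 0.0048521° = 17.468″.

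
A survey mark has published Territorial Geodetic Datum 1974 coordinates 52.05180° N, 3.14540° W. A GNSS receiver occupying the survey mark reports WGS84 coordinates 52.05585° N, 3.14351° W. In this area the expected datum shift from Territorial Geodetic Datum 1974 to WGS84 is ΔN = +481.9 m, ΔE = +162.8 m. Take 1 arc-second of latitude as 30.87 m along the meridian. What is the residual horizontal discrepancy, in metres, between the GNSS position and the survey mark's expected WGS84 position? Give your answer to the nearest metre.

46 m

Observed coordinate differences: Δφ = +0.00405°, Δλ = +0.00189°.
Converting to metres (1° lat = 111132 m, cos φ = 0.614949): observed ΔN = 450.1 m, observed ΔE = 129.2 m.
Subtracting the expected shift leaves a residual of 450.1 − (481.9) = -31.8 m north and 129.2 − (162.8) = -33.6 m east.
Residual distance = √((-31.8)² + (-33.6)²) = 46.3 m.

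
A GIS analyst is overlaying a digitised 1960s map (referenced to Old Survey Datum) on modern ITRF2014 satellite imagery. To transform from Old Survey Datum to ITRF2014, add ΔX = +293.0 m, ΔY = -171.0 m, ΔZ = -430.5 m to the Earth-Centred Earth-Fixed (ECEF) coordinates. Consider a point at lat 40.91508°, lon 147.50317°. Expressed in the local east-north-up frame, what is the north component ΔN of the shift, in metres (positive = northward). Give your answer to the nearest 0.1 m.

The local north axis is (−sin φ cos λ, −sin φ sin λ, cos φ), giving ΔN = 161.850 + 60.169 − 325.321 = -103.30 m.

ΔN = -103.3 m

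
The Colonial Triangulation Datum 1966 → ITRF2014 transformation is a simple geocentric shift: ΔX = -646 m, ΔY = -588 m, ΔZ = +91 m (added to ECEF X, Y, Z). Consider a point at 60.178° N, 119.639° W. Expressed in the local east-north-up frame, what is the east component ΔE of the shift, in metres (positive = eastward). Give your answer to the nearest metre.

ΔE = -271 m

The local east axis at (φ, λ) is (−sin λ, cos λ, 0), so ΔE = −sin(-119.639°)·(-646) + cos(-119.639°)·(-588) = -270.69 m.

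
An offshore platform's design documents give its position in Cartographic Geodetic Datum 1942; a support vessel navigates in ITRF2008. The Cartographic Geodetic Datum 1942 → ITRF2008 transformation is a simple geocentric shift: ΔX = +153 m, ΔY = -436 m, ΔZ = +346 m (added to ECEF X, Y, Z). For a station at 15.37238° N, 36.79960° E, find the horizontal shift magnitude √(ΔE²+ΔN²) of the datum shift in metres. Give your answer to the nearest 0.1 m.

575.7 m

The local east axis at (φ, λ) is (−sin λ, cos λ, 0), so ΔE = −sin(36.79960°)·153 + cos(36.79960°)·(-436) = -440.77 m.
The local north axis is (−sin φ cos λ, −sin φ sin λ, cos φ), giving ΔN = -32.477 + 69.234 + 333.621 = 370.38 m.
Horizontal magnitude = √(ΔE² + ΔN²) = √((-440.77)² + 370.38²) = 575.72 m.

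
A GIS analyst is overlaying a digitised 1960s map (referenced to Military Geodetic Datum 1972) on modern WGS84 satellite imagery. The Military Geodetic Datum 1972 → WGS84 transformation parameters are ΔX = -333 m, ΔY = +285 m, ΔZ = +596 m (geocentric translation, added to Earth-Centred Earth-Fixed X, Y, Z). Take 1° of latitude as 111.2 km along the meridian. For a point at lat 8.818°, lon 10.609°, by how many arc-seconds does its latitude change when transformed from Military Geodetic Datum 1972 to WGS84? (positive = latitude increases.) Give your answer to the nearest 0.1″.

Δφ = 20.4″

sin φ = 0.153296, cos φ = 0.988180, sin λ = 0.184106, cos λ = 0.982906.
North component: ΔN = −sin φ cos λ·ΔX − sin φ sin λ·ΔY + cos φ·ΔZ = −(0.153296)(0.982906)(-333) − (0.153296)(0.184106)(285) + (0.988180)(596) = 631.09 m.
1° of latitude spans 111200 m, so Δφ = 631.09 / 111200 × 3600 = 20.431″.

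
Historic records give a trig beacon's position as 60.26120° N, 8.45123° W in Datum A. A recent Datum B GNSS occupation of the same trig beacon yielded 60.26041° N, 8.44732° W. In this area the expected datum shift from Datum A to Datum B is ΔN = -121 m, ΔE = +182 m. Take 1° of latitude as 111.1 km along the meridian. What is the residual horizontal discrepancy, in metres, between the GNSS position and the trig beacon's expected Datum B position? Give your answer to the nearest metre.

47 m

Observed coordinate differences: Δφ = -0.00079°, Δλ = +0.00391°.
Converting to metres (1° lat = 111100 m, cos φ = 0.496047): observed ΔN = -87.8 m, observed ΔE = 215.5 m.
Subtracting the expected shift leaves a residual of -87.8 − (-121) = 33.2 m north and 215.5 − (182) = 33.5 m east.
Residual distance = √(33.2² + 33.5²) = 47.2 m.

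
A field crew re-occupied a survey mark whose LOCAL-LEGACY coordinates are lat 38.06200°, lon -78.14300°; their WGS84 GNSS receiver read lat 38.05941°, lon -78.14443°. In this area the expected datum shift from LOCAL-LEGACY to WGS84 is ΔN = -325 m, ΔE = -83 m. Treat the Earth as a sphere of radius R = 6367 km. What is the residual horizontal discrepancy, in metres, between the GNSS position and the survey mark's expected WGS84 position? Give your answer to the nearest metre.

Observed coordinate differences: Δφ = -0.00259°, Δλ = -0.00143°.
Converting to metres (1° lat = 111125 m, cos φ = 0.787344): observed ΔN = -287.8 m, observed ΔE = -125.1 m.
Subtracting the expected shift leaves a residual of -287.8 − (-325) = 37.2 m north and -125.1 − (-83) = -42.1 m east.
Residual distance = √(37.2² + (-42.1)²) = 56.2 m.

56 m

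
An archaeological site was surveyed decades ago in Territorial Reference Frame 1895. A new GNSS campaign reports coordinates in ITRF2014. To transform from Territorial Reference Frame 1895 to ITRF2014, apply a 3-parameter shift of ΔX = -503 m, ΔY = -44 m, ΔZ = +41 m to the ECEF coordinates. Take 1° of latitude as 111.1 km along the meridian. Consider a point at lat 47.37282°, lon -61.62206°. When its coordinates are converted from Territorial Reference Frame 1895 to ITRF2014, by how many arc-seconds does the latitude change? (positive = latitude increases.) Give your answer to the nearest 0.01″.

sin φ = 0.735776, cos φ = 0.677225, sin λ = -0.879832, cos λ = 0.475285.
North component: ΔN = −sin φ cos λ·ΔX − sin φ sin λ·ΔY + cos φ·ΔZ = −(0.735776)(0.475285)(-503) − (0.735776)(-0.879832)(-44) + (0.677225)(41) = 175.18 m.
1° of latitude spans 111100 m, so Δφ = 175.18 / 111100 × 3600 = 5.677″.

Δφ = 5.68″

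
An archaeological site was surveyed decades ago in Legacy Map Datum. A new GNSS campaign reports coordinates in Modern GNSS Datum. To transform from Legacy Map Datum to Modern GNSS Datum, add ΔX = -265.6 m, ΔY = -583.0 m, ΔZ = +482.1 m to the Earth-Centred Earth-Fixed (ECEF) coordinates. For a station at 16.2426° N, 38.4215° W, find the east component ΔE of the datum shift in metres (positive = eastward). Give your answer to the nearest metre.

The local east axis at (φ, λ) is (−sin λ, cos λ, 0), so ΔE = −sin(-38.4215°)·(-265.6) + cos(-38.4215°)·(-583.0) = -621.81 m.

ΔE = -622 m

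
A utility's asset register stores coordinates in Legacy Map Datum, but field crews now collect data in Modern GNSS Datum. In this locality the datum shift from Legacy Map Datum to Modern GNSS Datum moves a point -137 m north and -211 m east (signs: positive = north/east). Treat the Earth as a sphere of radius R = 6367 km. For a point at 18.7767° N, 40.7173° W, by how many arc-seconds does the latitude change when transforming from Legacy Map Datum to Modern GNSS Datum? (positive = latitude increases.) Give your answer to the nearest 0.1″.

On a sphere of radius R, 1 rad of latitude = R, so Δφ = ΔN / R = -137.0 / 6367000 = -2.1517e-05 rad = -4.438″.

Δφ = -4.4″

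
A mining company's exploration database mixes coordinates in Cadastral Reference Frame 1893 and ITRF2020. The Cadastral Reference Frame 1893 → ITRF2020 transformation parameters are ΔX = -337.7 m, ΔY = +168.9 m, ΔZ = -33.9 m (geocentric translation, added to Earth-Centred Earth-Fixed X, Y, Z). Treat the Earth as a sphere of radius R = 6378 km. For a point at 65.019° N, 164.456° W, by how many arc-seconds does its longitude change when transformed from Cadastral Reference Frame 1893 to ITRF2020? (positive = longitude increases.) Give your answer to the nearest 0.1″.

sin φ = 0.906448, cos φ = 0.422318, sin λ = -0.267978, cos λ = -0.963425.
East component: ΔE = −sin λ·ΔX + cos λ·ΔY = −(-0.267978)(-337.7) + (-0.963425)(168.9) = -253.22 m.
1° of latitude spans πR/180 = 111317 m; at latitude φ, 1° of longitude spans that × cos φ = 47011.2 m, so Δλ = -253.22 / 47011.2 × 3600 = -19.391″.

Δλ = -19.4″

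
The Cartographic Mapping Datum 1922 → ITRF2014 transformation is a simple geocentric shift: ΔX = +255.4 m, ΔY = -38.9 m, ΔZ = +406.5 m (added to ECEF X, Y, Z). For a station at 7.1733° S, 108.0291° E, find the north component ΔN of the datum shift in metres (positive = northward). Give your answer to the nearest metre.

The local north axis is (−sin φ cos λ, −sin φ sin λ, cos φ), giving ΔN = -9.871 − 4.619 + 403.318 = 388.83 m.

ΔN = 389 m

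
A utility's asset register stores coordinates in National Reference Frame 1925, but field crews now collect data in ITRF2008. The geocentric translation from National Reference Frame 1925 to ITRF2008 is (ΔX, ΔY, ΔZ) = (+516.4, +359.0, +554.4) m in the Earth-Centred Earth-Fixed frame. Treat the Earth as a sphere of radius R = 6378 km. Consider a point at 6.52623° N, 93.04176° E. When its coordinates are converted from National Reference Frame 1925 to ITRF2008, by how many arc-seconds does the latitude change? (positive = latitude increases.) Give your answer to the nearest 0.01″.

sin φ = 0.113658, cos φ = 0.993520, sin λ = 0.998591, cos λ = -0.053064.
North component: ΔN = −sin φ cos λ·ΔX − sin φ sin λ·ΔY + cos φ·ΔZ = −(0.113658)(-0.053064)(516.4) − (0.113658)(0.998591)(359.0) + (0.993520)(554.4) = 513.18 m.
1° of latitude spans πR/180 = 111317 m, so Δφ = 513.18 / 111317 × 3600 = 16.596″.

Δφ = 16.60″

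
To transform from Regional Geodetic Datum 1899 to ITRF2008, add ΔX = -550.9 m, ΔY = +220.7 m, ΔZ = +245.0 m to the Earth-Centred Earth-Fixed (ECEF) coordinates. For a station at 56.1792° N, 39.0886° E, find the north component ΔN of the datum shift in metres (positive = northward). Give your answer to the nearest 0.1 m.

At φ = 56.1792°, λ = 39.0886°: sin φ = 0.830782, cos φ = 0.556597, sin λ = 0.630521, cos λ = 0.776172.
ΔN = −sin φ cos λ·ΔX − sin φ sin λ·ΔY + cos φ·ΔZ = −(0.830782)(0.776172)(-550.9) − (0.830782)(0.630521)(220.7) + (0.556597)(245.0) = 375.99 m.

ΔN = 376.0 m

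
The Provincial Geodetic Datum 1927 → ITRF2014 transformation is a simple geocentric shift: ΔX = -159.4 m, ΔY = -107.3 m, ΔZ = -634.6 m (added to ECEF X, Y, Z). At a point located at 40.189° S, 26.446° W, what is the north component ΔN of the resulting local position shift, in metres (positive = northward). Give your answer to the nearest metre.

ΔN = -546 m

At φ = -40.189°, λ = -26.446°: sin φ = -0.645311, cos φ = 0.763920, sin λ = -0.445354, cos λ = 0.895354.
ΔN = −sin φ cos λ·ΔX − sin φ sin λ·ΔY + cos φ·ΔZ = −(-0.645311)(0.895354)(-159.4) − (-0.645311)(-0.445354)(-107.3) + (0.763920)(-634.6) = -546.04 m.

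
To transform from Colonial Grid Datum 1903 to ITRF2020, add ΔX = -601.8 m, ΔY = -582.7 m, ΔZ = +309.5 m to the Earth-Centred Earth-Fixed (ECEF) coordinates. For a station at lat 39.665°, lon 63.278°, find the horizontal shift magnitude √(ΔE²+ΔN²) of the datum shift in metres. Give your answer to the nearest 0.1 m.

792.6 m

At φ = 39.665°, λ = 63.278°: sin φ = 0.638298, cos φ = 0.769790, sin λ = 0.893199, cos λ = 0.449662.
ΔE = −sin λ·ΔX + cos λ·ΔY = −(0.893199)·(-601.8) + (0.449662)·(-582.7) = 275.51 m.
ΔN = −sin φ cos λ·ΔX − sin φ sin λ·ΔY + cos φ·ΔZ = −(0.638298)(0.449662)(-601.8) − (0.638298)(0.893199)(-582.7) + (0.769790)(309.5) = 743.19 m.
Horizontal magnitude = √(ΔE² + ΔN²) = √(275.51² + 743.19²) = 792.61 m.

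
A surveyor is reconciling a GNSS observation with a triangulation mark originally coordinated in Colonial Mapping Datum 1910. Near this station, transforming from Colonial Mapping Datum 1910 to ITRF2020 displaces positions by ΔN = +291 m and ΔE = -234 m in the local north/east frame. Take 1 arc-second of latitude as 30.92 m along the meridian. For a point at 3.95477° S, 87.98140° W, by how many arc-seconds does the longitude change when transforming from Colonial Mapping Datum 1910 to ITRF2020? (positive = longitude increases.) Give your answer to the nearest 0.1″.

Δλ = -7.6″

At latitude -3.95477°, cos φ = 0.997619.
1″ of longitude at this latitude = 30.92 × cos φ = 30.8464 m, so Δλ = -234.0 / 30.8464 = -7.586″.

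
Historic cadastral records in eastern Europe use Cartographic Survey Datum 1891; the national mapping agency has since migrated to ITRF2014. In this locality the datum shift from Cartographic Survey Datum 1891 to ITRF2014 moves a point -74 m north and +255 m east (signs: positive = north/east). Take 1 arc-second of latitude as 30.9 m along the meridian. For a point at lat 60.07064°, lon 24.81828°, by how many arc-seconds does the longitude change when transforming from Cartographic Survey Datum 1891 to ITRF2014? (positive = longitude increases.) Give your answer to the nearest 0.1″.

At latitude 60.07064°, cos φ = 0.498932.
1″ of longitude at this latitude = 30.90 × cos φ = 15.4170 m, so Δλ = 255.0 / 15.4170 = 16.540″.

Δλ = 16.5″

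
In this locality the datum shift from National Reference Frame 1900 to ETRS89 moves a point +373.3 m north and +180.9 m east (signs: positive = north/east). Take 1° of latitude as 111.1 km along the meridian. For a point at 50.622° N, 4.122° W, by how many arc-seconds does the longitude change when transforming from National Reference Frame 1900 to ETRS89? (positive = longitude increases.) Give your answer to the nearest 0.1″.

At latitude 50.622°, cos φ = 0.634434.
1° of longitude at this latitude = 111.1 × cos φ = 70.49 km, so Δλ = 180.9 / 70485.6 = 0.0025665° = 9.239″.

Δλ = 9.2″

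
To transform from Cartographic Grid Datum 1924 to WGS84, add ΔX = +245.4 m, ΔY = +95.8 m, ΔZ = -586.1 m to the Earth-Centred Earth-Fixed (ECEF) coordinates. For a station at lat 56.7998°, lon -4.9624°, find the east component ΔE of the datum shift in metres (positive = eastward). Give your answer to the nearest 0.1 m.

ΔE = 116.7 m

At φ = 56.7998°, λ = -4.9624°: sin φ = 0.836762, cos φ = 0.547566, sin λ = -0.086502, cos λ = 0.996252.
ΔE = −sin λ·ΔX + cos λ·ΔY = −(-0.086502)·(245.4) + (0.996252)·(95.8) = 116.67 m.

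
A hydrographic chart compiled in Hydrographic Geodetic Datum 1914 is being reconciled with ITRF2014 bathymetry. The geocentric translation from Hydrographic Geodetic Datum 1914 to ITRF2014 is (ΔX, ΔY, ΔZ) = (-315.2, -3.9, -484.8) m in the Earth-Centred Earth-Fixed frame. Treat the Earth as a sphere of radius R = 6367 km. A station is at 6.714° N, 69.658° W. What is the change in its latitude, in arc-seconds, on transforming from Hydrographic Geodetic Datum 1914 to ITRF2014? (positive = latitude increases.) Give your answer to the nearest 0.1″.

Δφ = -15.2″

sin φ = 0.116913, cos φ = 0.993142, sin λ = -0.937634, cos λ = 0.347623.
North component: ΔN = −sin φ cos λ·ΔX − sin φ sin λ·ΔY + cos φ·ΔZ = −(0.116913)(0.347623)(-315.2) − (0.116913)(-0.937634)(-3.9) + (0.993142)(-484.8) = -469.09 m.
1° of latitude spans πR/180 = 111125 m, so Δφ = -469.09 / 111125 × 3600 = -15.197″.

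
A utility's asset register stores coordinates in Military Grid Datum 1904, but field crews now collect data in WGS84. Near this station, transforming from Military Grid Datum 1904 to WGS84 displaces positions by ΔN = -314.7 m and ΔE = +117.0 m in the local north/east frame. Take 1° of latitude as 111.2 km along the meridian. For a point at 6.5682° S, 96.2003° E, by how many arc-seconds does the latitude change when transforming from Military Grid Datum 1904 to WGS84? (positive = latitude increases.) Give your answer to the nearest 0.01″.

1° of latitude = 111.2 km, so Δφ = -314.7 / 111200 = -0.0028300° = -10.188″.

Δφ = -10.19″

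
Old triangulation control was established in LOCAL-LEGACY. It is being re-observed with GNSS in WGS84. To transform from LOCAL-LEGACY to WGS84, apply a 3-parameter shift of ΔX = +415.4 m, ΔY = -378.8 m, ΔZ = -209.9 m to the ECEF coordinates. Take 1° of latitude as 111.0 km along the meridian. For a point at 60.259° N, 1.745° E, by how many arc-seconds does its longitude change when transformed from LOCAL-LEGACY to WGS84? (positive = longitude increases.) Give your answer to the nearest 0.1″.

sin φ = 0.868277, cos φ = 0.496080, sin λ = 0.030451, cos λ = 0.999536.
East component: ΔE = −sin λ·ΔX + cos λ·ΔY = −(0.030451)(415.4) + (0.999536)(-378.8) = -391.27 m.
1° of latitude spans 111000 m; at latitude φ, 1° of longitude spans that × cos φ = 55064.9 m, so Δλ = -391.27 / 55064.9 × 3600 = -25.580″.

Δλ = -25.6″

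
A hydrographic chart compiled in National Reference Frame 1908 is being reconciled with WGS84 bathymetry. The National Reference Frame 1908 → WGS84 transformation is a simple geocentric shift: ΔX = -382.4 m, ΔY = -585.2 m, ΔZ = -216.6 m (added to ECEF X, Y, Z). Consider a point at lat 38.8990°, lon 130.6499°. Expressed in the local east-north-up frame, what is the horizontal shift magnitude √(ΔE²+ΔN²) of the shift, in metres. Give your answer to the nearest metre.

673 m

The local east axis at (φ, λ) is (−sin λ, cos λ, 0), so ΔE = −sin(130.6499°)·(-382.4) + cos(130.6499°)·(-585.2) = 671.35 m.
The local north axis is (−sin φ cos λ, −sin φ sin λ, cos φ), giving ΔN = -156.428 + 278.806 − 168.570 = -46.19 m.
Horizontal magnitude = √(ΔE² + ΔN²) = √(671.35² + (-46.19)²) = 672.94 m.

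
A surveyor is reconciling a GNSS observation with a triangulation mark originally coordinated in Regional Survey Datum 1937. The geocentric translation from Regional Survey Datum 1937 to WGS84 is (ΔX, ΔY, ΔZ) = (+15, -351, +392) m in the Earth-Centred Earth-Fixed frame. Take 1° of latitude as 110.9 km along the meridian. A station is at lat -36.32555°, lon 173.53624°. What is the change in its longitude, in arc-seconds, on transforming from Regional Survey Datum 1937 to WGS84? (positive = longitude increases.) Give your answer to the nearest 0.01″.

sin φ = -0.592373, cos φ = 0.805664, sin λ = 0.112575, cos λ = -0.993643.
East component: ΔE = −sin λ·ΔX + cos λ·ΔY = −(0.112575)(15) + (-0.993643)(-351) = 347.08 m.
1° of latitude spans 110900 m; at latitude φ, 1° of longitude spans that × cos φ = 89348.2 m, so Δλ = 347.08 / 89348.2 × 3600 = 13.984″.

Δλ = 13.98″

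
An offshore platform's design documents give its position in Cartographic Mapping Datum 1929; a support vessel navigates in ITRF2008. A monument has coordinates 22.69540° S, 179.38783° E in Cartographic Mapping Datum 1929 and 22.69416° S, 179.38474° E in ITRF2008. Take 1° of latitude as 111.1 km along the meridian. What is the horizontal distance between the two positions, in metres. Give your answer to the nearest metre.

345 m

Δφ = -22.69416° − -22.69540° = +0.00124°; Δλ = 179.38474° − 179.38783° = -0.00309°.
ΔN = Δφ × 111100 = 137.8 m; ΔE = Δλ × 111100 × cos(-22.69540°) = -0.00309 × 111100 × 0.922569 = -316.7 m.
Distance = √(ΔE² + ΔN²) = √((-316.7)² + 137.8²) = 345.4 m.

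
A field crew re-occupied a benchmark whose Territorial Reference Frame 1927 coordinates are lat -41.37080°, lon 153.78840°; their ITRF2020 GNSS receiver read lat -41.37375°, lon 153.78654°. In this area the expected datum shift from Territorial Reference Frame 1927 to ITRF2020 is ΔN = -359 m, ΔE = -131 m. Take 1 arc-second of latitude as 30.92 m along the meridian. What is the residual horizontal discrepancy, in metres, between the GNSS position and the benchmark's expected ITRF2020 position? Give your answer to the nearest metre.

Observed coordinate differences: Δφ = -0.00295°, Δλ = -0.00186°.
Converting to metres (1° lat = 111312 m, cos φ = 0.750448): observed ΔN = -328.4 m, observed ΔE = -155.4 m.
Subtracting the expected shift leaves a residual of -328.4 − (-359) = 30.6 m north and -155.4 − (-131) = -24.4 m east.
Residual distance = √(30.6² + (-24.4)²) = 39.1 m.

39 m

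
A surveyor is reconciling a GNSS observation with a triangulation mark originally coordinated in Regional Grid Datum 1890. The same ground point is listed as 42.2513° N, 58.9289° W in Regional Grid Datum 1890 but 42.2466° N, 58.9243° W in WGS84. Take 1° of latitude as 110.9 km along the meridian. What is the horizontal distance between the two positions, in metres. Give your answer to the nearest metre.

644 m

Δφ = 42.2466° − 42.2513° = -0.0047°; Δλ = -58.9243° − -58.9289° = +0.0046°.
ΔN = Δφ × 110900 = -521.2 m; ΔE = Δλ × 110900 × cos(42.2513°) = +0.0046 × 110900 × 0.740203 = 377.6 m.
Distance = √(ΔE² + ΔN²) = √(377.6² + (-521.2)²) = 643.6 m.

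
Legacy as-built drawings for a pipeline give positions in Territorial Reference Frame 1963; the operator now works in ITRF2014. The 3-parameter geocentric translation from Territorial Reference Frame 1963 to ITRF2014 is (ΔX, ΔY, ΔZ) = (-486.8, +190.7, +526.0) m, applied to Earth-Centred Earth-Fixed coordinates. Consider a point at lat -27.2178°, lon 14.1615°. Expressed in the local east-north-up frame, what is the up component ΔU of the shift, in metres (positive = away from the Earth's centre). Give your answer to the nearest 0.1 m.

ΔU = -618.8 m

The local up (radial) axis is (cos φ cos λ, cos φ sin λ, sin φ), giving ΔU = -419.743 + 41.490 − 240.579 = -618.83 m.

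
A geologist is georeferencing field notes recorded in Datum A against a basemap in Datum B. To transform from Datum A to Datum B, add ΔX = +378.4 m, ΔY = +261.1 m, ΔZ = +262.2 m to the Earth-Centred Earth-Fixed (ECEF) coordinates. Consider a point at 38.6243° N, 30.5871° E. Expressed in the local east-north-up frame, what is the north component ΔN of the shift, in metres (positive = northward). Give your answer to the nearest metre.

The local north axis is (−sin φ cos λ, −sin φ sin λ, cos φ), giving ΔN = -203.336 − 82.933 + 204.845 = -81.42 m.

ΔN = -81 m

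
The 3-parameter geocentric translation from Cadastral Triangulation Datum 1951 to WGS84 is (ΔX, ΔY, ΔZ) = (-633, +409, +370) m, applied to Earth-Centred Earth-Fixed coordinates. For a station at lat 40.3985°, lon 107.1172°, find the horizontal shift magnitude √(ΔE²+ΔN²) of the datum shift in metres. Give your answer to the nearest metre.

493 m

At φ = 40.3985°, λ = 107.1172°: sin φ = 0.648100, cos φ = 0.761555, sin λ = 0.955705, cos λ = -0.294327.
ΔE = −sin λ·ΔX + cos λ·ΔY = −(0.955705)·(-633) + (-0.294327)·(409) = 484.58 m.
ΔN = −sin φ cos λ·ΔX − sin φ sin λ·ΔY + cos φ·ΔZ = −(0.648100)(-0.294327)(-633) − (0.648100)(0.955705)(409) + (0.761555)(370) = -92.30 m.
Horizontal magnitude = √(ΔE² + ΔN²) = √(484.58² + (-92.30)²) = 493.29 m.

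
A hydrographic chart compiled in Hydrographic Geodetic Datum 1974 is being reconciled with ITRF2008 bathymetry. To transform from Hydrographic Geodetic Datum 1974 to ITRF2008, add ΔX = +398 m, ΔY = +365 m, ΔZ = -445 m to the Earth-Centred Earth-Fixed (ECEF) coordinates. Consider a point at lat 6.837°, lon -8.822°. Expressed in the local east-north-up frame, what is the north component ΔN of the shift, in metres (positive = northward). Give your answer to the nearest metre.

The local north axis is (−sin φ cos λ, −sin φ sin λ, cos φ), giving ΔN = -46.819 + 6.664 − 441.836 = -481.99 m.

ΔN = -482 m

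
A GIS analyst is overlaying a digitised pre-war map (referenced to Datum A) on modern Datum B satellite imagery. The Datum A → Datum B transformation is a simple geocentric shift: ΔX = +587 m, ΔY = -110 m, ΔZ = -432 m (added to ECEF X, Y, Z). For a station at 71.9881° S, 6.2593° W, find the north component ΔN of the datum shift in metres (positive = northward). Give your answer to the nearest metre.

At φ = -71.9881°, λ = -6.2593°: sin φ = -0.950992, cos φ = 0.309215, sin λ = -0.109028, cos λ = 0.994039.
ΔN = −sin φ cos λ·ΔX − sin φ sin λ·ΔY + cos φ·ΔZ = −(-0.950992)(0.994039)(587) − (-0.950992)(-0.109028)(-110) + (0.309215)(-432) = 432.73 m.

ΔN = 433 m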